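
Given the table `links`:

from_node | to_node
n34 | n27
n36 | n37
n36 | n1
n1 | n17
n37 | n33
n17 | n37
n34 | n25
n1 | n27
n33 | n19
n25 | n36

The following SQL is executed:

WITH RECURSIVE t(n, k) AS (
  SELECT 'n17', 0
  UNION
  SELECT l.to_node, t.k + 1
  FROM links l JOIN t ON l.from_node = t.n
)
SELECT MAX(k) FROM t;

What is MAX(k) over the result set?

3

Base: (n17, k=0).
Iteration 1: edges from {n17} -> (n37, k=1).
Iteration 2: edges from {n37} -> (n33, k=2).
Iteration 3: edges from {n33} -> (n19, k=3).
Iteration 4: no outgoing edges from {n19}; recursion stops.
k values: 0, 1, 2, 3; the maximum is 3.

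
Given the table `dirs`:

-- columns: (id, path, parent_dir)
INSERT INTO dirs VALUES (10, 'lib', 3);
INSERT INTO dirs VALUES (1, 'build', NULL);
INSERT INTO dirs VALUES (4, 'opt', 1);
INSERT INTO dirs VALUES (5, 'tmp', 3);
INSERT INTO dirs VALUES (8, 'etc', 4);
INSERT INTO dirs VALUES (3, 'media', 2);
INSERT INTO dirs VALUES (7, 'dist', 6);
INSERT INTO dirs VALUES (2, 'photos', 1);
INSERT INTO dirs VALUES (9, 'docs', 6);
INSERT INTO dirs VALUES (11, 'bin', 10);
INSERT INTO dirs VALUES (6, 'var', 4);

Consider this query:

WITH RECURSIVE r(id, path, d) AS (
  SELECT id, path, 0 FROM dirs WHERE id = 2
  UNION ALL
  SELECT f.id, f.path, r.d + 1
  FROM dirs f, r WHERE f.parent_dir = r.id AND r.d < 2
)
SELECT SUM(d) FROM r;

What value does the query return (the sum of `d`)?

Base: id=2 (photos) at d 0.
Iteration 1: rows with parent_dir in {2} -> media (id 3, d 1).
Iteration 2: rows with parent_dir in {3} -> tmp (id 5, d 2), lib (id 10, d 2).
Iteration 3: d < 2 fails for all current rows; recursion stops.
SUM(d) = 0 + 1 + 2 + 2 = 5.

5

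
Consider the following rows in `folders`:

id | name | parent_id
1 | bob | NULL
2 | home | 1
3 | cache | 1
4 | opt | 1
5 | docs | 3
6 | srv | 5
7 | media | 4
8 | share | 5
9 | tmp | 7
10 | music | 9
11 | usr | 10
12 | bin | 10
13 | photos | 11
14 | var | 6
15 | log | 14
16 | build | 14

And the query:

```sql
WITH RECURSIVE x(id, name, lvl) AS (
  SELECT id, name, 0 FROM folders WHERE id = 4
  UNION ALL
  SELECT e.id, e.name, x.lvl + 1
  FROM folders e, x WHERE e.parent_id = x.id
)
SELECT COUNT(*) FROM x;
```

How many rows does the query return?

7

Base: id=4 (opt) at lvl 0.
Iteration 1: rows with parent_id in {4} -> media (id 7, lvl 1).
Iteration 2: rows with parent_id in {7} -> tmp (id 9, lvl 2).
Iteration 3: rows with parent_id in {9} -> music (id 10, lvl 3).
Iteration 4: rows with parent_id in {10} -> usr (id 11, lvl 4), bin (id 12, lvl 4).
Iteration 5: rows with parent_id in {11,12} -> photos (id 13, lvl 5).
Iteration 6: no rows with parent_id in {13}; recursion stops.
Total rows emitted: 7.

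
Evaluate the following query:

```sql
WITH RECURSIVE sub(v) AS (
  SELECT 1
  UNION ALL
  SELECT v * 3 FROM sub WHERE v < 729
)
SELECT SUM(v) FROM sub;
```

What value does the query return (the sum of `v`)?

1093

Base: v=1.
Iteration 1: 1 < 729 holds -> v = 1 * 3 = 3.
Iteration 2: 3 < 729 holds -> v = 3 * 3 = 9.
Iteration 3: 9 < 729 holds -> v = 9 * 3 = 27.
Iteration 4: 27 < 729 holds -> v = 27 * 3 = 81.
Iteration 5: 81 < 729 holds -> v = 81 * 3 = 243.
Iteration 6: 243 < 729 holds -> v = 243 * 3 = 729.
Iteration 7: 729 < 729 fails; recursion stops.
SUM(v) = 1 + 3 + 9 + 27 + 81 + 243 + 729 = 1093.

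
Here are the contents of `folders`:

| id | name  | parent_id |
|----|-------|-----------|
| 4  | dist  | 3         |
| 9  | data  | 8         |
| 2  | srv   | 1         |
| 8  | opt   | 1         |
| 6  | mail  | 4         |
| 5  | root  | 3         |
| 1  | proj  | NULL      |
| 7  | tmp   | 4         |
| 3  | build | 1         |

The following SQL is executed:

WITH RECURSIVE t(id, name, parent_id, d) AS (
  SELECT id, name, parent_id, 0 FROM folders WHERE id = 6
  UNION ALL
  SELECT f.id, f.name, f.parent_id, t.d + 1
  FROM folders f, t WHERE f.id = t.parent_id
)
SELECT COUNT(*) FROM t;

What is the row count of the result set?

4

Base: id=6 (mail), parent_id=4, d 0.
Iteration 1: join on id=4 -> dist (id 4, parent_id=3, d 1).
Iteration 2: join on id=3 -> build (id 3, parent_id=1, d 2).
Iteration 3: join on id=1 -> proj (id 1, parent_id=NULL, d 3).
Iteration 4: parent_id is NULL; no match; recursion stops.
Total rows emitted: 4.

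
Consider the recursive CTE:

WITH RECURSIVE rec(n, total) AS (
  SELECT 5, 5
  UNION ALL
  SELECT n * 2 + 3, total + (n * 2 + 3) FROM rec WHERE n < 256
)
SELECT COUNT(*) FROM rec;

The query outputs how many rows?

Base: n=5, total=5.
Iteration 1: 5 < 256 holds -> n = 5 * 2 + 3 = 13, total = 5 + 13 = 18.
Iteration 2: 13 < 256 holds -> n = 13 * 2 + 3 = 29, total = 18 + 29 = 47.
Iteration 3: 29 < 256 holds -> n = 29 * 2 + 3 = 61, total = 47 + 61 = 108.
Iteration 4: 61 < 256 holds -> n = 61 * 2 + 3 = 125, total = 108 + 125 = 233.
Iteration 5: 125 < 256 holds -> n = 125 * 2 + 3 = 253, total = 233 + 253 = 486.
Iteration 6: 253 < 256 holds -> n = 253 * 2 + 3 = 509, total = 486 + 509 = 995.
Iteration 7: 509 < 256 fails; recursion stops.
Total rows emitted: 7.

7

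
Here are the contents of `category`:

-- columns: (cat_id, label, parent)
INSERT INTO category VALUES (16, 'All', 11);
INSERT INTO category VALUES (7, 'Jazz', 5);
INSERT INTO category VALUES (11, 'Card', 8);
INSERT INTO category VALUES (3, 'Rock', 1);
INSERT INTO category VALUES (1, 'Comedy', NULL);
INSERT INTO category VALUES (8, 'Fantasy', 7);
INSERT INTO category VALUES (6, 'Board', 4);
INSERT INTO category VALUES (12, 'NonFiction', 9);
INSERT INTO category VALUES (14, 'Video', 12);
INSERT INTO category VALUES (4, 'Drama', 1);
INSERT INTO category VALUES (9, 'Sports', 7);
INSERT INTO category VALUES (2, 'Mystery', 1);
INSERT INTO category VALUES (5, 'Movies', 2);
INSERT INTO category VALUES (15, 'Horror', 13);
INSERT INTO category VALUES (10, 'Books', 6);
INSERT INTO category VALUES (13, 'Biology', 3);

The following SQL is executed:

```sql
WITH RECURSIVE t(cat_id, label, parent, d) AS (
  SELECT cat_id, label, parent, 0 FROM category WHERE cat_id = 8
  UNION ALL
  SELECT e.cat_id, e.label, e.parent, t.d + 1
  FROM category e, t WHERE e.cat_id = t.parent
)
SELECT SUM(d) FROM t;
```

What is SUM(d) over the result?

10

Base: cat_id=8 (Fantasy), parent=7, d 0.
Iteration 1: join on cat_id=7 -> Jazz (id 7, parent=5, d 1).
Iteration 2: join on cat_id=5 -> Movies (id 5, parent=2, d 2).
Iteration 3: join on cat_id=2 -> Mystery (id 2, parent=1, d 3).
Iteration 4: join on cat_id=1 -> Comedy (id 1, parent=NULL, d 4).
Iteration 5: parent is NULL; no match; recursion stops.
SUM(d) = 0 + 1 + 2 + 3 + 4 = 10.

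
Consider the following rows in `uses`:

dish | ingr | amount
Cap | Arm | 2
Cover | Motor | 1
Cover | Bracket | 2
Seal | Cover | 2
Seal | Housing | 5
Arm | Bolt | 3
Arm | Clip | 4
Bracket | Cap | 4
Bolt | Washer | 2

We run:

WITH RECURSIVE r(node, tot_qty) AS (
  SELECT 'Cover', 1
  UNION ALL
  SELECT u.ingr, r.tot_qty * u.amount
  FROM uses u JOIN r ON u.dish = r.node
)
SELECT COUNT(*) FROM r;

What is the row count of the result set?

Base: (Cover, tot_qty=1).
Iteration 1: components of {Cover} -> Bracket = 1*2 = 2, Motor = 1*1 = 1.
Iteration 2: components of {Bracket,Motor} -> Cap = 2*4 = 8.
Iteration 3: components of {Cap} -> Arm = 8*2 = 16.
Iteration 4: components of {Arm} -> Bolt = 16*3 = 48, Clip = 16*4 = 64.
Iteration 5: components of {Bolt,Clip} -> Washer = 48*2 = 96.
Iteration 6: no further components; recursion stops.
Total rows emitted: 8.

8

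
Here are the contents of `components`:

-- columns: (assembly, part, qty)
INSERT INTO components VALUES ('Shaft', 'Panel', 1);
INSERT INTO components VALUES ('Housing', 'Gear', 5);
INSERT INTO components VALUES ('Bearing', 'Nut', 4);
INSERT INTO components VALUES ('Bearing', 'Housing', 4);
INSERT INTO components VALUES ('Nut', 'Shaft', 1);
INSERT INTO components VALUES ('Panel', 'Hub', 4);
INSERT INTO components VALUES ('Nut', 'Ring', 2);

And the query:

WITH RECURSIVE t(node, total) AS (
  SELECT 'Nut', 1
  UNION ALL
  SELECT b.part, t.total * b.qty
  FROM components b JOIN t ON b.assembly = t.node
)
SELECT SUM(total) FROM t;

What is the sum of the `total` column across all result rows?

Base: (Nut, total=1).
Iteration 1: components of {Nut} -> Ring = 1*2 = 2, Shaft = 1*1 = 1.
Iteration 2: components of {Ring,Shaft} -> Panel = 1*1 = 1.
Iteration 3: components of {Panel} -> Hub = 1*4 = 4.
Iteration 4: no further components; recursion stops.
SUM(total) = 1 + 1 + 2 + 1 + 4 = 9.

9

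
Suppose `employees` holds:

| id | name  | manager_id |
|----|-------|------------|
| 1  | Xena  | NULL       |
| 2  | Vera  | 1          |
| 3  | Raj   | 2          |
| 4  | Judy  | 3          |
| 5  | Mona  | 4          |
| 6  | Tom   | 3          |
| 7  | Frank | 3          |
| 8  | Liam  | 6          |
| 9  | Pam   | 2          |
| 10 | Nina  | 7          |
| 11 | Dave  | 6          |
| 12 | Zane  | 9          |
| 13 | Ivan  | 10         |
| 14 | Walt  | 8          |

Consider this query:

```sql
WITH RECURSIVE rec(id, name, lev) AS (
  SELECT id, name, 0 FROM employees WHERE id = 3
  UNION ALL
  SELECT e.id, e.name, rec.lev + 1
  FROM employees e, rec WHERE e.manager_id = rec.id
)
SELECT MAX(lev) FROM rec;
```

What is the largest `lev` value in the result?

Base: id=3 (Raj) at lev 0.
Iteration 1: rows with manager_id in {3} -> Judy (id 4, lev 1), Tom (id 6, lev 1), Frank (id 7, lev 1).
Iteration 2: rows with manager_id in {4,6,7} -> Mona (id 5, lev 2), Liam (id 8, lev 2), Nina (id 10, lev 2), Dave (id 11, lev 2).
Iteration 3: rows with manager_id in {5,8,10,11} -> Ivan (id 13, lev 3), Walt (id 14, lev 3).
Iteration 4: no rows with manager_id in {13,14}; recursion stops.
lev values: 0, 1, 1, 1, 2, 2, 2, 2, 3, 3; the maximum is 3.

3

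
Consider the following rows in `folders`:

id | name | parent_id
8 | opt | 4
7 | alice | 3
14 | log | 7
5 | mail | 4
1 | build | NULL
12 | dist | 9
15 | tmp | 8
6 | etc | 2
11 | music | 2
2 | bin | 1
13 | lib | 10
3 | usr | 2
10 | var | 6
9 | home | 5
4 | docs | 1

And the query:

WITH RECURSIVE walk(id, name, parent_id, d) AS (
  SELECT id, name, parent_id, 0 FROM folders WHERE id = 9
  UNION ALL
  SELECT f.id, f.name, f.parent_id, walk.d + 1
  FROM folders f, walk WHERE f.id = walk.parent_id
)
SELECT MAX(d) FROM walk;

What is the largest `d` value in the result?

Base: id=9 (home), parent_id=5, d 0.
Iteration 1: join on id=5 -> mail (id 5, parent_id=4, d 1).
Iteration 2: join on id=4 -> docs (id 4, parent_id=1, d 2).
Iteration 3: join on id=1 -> build (id 1, parent_id=NULL, d 3).
Iteration 4: parent_id is NULL; no match; recursion stops.
d values: 0, 1, 2, 3; the maximum is 3.

3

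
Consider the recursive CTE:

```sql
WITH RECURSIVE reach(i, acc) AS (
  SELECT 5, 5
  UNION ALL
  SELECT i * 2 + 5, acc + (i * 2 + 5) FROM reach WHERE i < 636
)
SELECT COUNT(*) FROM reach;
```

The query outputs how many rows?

Base: i=5, acc=5.
Iteration 1: 5 < 636 holds -> i = 5 * 2 + 5 = 15, acc = 5 + 15 = 20.
Iteration 2: 15 < 636 holds -> i = 15 * 2 + 5 = 35, acc = 20 + 35 = 55.
Iteration 3: 35 < 636 holds -> i = 35 * 2 + 5 = 75, acc = 55 + 75 = 130.
Iteration 4: 75 < 636 holds -> i = 75 * 2 + 5 = 155, acc = 130 + 155 = 285.
Iteration 5: 155 < 636 holds -> i = 155 * 2 + 5 = 315, acc = 285 + 315 = 600.
Iteration 6: 315 < 636 holds -> i = 315 * 2 + 5 = 635, acc = 600 + 635 = 1235.
Iteration 7: 635 < 636 holds -> i = 635 * 2 + 5 = 1275, acc = 1235 + 1275 = 2510.
Iteration 8: 1275 < 636 fails; recursion stops.
Total rows emitted: 8.

8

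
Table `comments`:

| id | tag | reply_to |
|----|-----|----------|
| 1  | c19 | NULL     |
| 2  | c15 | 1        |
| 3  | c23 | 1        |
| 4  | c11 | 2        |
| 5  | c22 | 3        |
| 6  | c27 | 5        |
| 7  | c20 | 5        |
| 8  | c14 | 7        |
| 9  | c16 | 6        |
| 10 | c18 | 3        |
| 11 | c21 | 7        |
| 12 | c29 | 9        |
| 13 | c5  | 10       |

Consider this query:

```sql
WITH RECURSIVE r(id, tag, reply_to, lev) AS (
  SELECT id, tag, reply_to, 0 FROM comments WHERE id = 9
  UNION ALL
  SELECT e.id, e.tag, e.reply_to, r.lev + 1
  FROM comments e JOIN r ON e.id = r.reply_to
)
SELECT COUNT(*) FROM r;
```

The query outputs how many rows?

5

Base: id=9 (c16), reply_to=6, lev 0.
Iteration 1: join on id=6 -> c27 (id 6, reply_to=5, lev 1).
Iteration 2: join on id=5 -> c22 (id 5, reply_to=3, lev 2).
Iteration 3: join on id=3 -> c23 (id 3, reply_to=1, lev 3).
Iteration 4: join on id=1 -> c19 (id 1, reply_to=NULL, lev 4).
Iteration 5: reply_to is NULL; no match; recursion stops.
Total rows emitted: 5.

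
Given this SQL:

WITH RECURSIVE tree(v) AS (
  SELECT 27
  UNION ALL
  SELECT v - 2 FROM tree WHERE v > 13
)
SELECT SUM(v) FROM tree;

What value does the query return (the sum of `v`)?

Base: v=27.
Iteration 1: 27 > 13 holds -> v = 27 - 2 = 25.
Iteration 2: 25 > 13 holds -> v = 25 - 2 = 23.
Iteration 3: 23 > 13 holds -> v = 23 - 2 = 21.
Iteration 4: 21 > 13 holds -> v = 21 - 2 = 19.
Iteration 5: 19 > 13 holds -> v = 19 - 2 = 17.
Iteration 6: 17 > 13 holds -> v = 17 - 2 = 15.
Iteration 7: 15 > 13 holds -> v = 15 - 2 = 13.
Iteration 8: 13 > 13 fails; recursion stops.
SUM(v) = 27 + 25 + 23 + 21 + 19 + 17 + 15 + 13 = 160.

160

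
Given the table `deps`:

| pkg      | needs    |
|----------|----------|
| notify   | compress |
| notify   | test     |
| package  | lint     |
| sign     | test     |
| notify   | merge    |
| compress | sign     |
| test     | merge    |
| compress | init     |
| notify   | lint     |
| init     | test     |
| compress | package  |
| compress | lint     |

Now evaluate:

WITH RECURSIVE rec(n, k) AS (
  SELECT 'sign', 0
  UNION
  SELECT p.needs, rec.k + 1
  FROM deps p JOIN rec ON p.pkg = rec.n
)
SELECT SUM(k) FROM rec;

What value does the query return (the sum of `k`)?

Base: (sign, k=0).
Iteration 1: edges from {sign} -> (test, k=1).
Iteration 2: edges from {test} -> (merge, k=2).
Iteration 3: no outgoing edges from {merge}; recursion stops.
SUM(k) = 0 + 1 + 2 = 3.

3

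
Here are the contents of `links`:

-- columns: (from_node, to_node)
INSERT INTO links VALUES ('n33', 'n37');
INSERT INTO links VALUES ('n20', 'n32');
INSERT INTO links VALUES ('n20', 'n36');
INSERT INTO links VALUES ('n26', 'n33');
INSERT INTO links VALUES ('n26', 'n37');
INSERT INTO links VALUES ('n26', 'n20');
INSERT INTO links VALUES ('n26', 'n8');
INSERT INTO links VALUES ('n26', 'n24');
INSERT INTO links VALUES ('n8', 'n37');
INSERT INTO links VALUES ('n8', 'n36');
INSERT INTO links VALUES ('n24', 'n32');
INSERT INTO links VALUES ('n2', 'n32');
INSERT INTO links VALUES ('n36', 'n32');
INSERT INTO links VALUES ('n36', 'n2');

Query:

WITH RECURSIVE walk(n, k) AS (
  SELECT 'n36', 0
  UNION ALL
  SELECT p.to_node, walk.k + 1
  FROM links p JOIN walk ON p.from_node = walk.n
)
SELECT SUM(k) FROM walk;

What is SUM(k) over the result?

Base: (n36, k=0).
Iteration 1: edges from {n36} -> (n2, k=1), (n32, k=1).
Iteration 2: edges from {n2,n32} -> (n32, k=2).
Iteration 3: no outgoing edges from {n32}; recursion stops.
SUM(k) = 0 + 1 + 1 + 2 = 4.

4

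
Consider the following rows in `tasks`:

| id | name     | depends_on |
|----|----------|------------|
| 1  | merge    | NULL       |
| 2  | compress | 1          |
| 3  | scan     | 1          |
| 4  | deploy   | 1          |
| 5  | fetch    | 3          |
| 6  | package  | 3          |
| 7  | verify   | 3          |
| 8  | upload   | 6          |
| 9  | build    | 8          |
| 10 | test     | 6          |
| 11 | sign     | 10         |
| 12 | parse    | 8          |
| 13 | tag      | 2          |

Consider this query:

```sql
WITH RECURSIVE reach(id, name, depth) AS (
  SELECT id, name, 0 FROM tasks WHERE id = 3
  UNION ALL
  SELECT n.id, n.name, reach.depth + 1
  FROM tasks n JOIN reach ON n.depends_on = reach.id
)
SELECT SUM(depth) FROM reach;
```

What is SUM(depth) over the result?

16

Base: id=3 (scan) at depth 0.
Iteration 1: rows with depends_on in {3} -> fetch (id 5, depth 1), package (id 6, depth 1), verify (id 7, depth 1).
Iteration 2: rows with depends_on in {5,6,7} -> upload (id 8, depth 2), test (id 10, depth 2).
Iteration 3: rows with depends_on in {8,10} -> build (id 9, depth 3), sign (id 11, depth 3), parse (id 12, depth 3).
Iteration 4: no rows with depends_on in {9,11,12}; recursion stops.
SUM(depth) = 0 + 1 + 1 + 1 + 2 + 2 + 3 + 3 + 3 = 16.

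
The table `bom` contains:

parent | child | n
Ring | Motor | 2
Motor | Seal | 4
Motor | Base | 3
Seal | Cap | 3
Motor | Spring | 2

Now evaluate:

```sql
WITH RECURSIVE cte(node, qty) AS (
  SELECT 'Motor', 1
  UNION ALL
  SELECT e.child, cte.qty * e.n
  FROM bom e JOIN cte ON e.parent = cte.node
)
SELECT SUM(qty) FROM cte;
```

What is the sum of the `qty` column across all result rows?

Base: (Motor, qty=1).
Iteration 1: components of {Motor} -> Base = 1*3 = 3, Seal = 1*4 = 4, Spring = 1*2 = 2.
Iteration 2: components of {Base,Seal,Spring} -> Cap = 4*3 = 12.
Iteration 3: no further components; recursion stops.
SUM(qty) = 1 + 4 + 3 + 2 + 12 = 22.

22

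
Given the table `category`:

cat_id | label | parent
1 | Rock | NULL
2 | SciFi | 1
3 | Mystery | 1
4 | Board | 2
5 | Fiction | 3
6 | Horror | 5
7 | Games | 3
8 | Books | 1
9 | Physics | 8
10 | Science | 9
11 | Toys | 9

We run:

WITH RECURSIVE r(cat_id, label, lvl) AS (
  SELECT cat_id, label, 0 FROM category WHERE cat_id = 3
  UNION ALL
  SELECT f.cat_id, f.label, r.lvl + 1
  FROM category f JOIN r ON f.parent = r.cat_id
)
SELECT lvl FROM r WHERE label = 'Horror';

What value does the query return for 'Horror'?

Base: cat_id=3 (Mystery) at lvl 0.
Iteration 1: rows with parent in {3} -> Fiction (id 5, lvl 1), Games (id 7, lvl 1).
Iteration 2: rows with parent in {5,7} -> Horror (id 6, lvl 2).
Iteration 3: no rows with parent in {6}; recursion stops.

2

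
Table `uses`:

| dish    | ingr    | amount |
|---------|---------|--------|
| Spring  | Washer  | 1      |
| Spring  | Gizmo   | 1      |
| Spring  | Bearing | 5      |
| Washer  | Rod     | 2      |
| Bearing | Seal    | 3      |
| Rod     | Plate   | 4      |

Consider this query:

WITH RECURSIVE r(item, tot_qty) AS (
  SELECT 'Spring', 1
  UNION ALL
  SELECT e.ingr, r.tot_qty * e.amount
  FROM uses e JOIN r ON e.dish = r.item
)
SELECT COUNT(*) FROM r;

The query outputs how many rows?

7

Base: (Spring, tot_qty=1).
Iteration 1: components of {Spring} -> Bearing = 1*5 = 5, Gizmo = 1*1 = 1, Washer = 1*1 = 1.
Iteration 2: components of {Bearing,Gizmo,Washer} -> Rod = 1*2 = 2, Seal = 5*3 = 15.
Iteration 3: components of {Rod,Seal} -> Plate = 2*4 = 8.
Iteration 4: no further components; recursion stops.
Total rows emitted: 7.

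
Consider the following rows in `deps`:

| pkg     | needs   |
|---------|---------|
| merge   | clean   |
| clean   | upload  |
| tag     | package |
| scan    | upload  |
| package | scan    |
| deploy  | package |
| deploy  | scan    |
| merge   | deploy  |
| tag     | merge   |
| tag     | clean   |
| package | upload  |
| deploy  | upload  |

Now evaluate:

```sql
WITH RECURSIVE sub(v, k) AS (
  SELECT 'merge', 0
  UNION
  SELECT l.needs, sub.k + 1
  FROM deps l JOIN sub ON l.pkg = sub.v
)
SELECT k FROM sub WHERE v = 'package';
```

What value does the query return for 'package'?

Base: (merge, k=0).
Iteration 1: edges from {merge} -> (clean, k=1), (deploy, k=1).
Iteration 2: edges from {clean,deploy} -> (package, k=2), (scan, k=2), (upload, k=2). [UNION drops 1 duplicate row(s)]
Iteration 3: edges from {package,scan,upload} -> (scan, k=3), (upload, k=3). [UNION drops 1 duplicate row(s)]
Iteration 4: edges from {scan,upload} -> (upload, k=4).
Iteration 5: no outgoing edges from {upload}; recursion stops.

2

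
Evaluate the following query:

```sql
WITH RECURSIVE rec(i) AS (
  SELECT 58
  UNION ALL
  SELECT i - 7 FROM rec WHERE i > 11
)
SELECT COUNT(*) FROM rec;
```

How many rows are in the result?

8

Base: i=58.
Iteration 1: 58 > 11 holds -> i = 58 - 7 = 51.
Iteration 2: 51 > 11 holds -> i = 51 - 7 = 44.
Iteration 3: 44 > 11 holds -> i = 44 - 7 = 37.
Iteration 4: 37 > 11 holds -> i = 37 - 7 = 30.
Iteration 5: 30 > 11 holds -> i = 30 - 7 = 23.
Iteration 6: 23 > 11 holds -> i = 23 - 7 = 16.
Iteration 7: 16 > 11 holds -> i = 16 - 7 = 9.
Iteration 8: 9 > 11 fails; recursion stops.
Total rows emitted: 8.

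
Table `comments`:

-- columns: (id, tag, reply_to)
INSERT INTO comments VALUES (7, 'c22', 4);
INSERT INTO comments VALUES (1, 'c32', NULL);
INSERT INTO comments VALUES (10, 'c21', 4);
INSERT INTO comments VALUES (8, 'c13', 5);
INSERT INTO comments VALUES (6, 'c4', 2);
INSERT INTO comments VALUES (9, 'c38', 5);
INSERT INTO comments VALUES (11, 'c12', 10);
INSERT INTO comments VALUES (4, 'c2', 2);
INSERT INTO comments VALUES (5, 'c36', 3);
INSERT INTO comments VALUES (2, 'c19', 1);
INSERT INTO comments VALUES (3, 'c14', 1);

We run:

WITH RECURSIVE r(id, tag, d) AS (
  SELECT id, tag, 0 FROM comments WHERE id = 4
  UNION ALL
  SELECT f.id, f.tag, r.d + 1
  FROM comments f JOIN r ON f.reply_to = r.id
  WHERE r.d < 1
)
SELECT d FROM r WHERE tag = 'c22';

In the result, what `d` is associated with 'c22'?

1

Base: id=4 (c2) at d 0.
Iteration 1: rows with reply_to in {4} -> c22 (id 7, d 1), c21 (id 10, d 1).
Iteration 2: d < 1 fails for all current rows; recursion stops.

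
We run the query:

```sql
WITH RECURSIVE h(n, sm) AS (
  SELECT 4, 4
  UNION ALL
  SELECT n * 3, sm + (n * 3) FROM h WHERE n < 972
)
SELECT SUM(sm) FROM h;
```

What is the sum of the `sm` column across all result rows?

Base: n=4, sm=4.
Iteration 1: 4 < 972 holds -> n = 4 * 3 = 12, sm = 4 + 12 = 16.
Iteration 2: 12 < 972 holds -> n = 12 * 3 = 36, sm = 16 + 36 = 52.
Iteration 3: 36 < 972 holds -> n = 36 * 3 = 108, sm = 52 + 108 = 160.
Iteration 4: 108 < 972 holds -> n = 108 * 3 = 324, sm = 160 + 324 = 484.
Iteration 5: 324 < 972 holds -> n = 324 * 3 = 972, sm = 484 + 972 = 1456.
Iteration 6: 972 < 972 fails; recursion stops.
SUM(sm) = 4 + 16 + 52 + 160 + 484 + 1456 = 2172.

2172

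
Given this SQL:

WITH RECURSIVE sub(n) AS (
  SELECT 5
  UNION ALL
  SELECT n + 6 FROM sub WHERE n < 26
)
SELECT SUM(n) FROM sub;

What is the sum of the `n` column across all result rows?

Base: n=5.
Iteration 1: 5 < 26 holds -> n = 5 + 6 = 11.
Iteration 2: 11 < 26 holds -> n = 11 + 6 = 17.
Iteration 3: 17 < 26 holds -> n = 17 + 6 = 23.
Iteration 4: 23 < 26 holds -> n = 23 + 6 = 29.
Iteration 5: 29 < 26 fails; recursion stops.
SUM(n) = 5 + 11 + 17 + 23 + 29 = 85.

85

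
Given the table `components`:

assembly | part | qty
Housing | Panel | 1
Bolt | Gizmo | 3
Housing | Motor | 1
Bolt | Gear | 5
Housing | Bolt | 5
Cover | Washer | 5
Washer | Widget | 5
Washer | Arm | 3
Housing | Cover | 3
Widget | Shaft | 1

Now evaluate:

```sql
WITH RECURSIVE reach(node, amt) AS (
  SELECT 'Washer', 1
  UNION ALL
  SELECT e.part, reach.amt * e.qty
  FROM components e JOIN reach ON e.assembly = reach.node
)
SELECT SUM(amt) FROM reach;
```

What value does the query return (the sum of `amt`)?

14

Base: (Washer, amt=1).
Iteration 1: components of {Washer} -> Arm = 1*3 = 3, Widget = 1*5 = 5.
Iteration 2: components of {Arm,Widget} -> Shaft = 5*1 = 5.
Iteration 3: no further components; recursion stops.
SUM(amt) = 1 + 3 + 5 + 5 = 14.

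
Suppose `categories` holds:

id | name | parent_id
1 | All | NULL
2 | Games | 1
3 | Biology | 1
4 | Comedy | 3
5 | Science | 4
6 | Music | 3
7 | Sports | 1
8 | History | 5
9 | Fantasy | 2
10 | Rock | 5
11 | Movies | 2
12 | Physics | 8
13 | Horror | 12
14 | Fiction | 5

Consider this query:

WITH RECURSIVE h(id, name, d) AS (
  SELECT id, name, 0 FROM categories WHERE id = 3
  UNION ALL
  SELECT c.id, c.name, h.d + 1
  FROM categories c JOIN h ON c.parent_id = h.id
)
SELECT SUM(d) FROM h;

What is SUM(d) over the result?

22

Base: id=3 (Biology) at d 0.
Iteration 1: rows with parent_id in {3} -> Comedy (id 4, d 1), Music (id 6, d 1).
Iteration 2: rows with parent_id in {4,6} -> Science (id 5, d 2).
Iteration 3: rows with parent_id in {5} -> History (id 8, d 3), Rock (id 10, d 3), Fiction (id 14, d 3).
Iteration 4: rows with parent_id in {8,10,14} -> Physics (id 12, d 4).
Iteration 5: rows with parent_id in {12} -> Horror (id 13, d 5).
Iteration 6: no rows with parent_id in {13}; recursion stops.
SUM(d) = 0 + 1 + 1 + 2 + 3 + 3 + 3 + 4 + 5 = 22.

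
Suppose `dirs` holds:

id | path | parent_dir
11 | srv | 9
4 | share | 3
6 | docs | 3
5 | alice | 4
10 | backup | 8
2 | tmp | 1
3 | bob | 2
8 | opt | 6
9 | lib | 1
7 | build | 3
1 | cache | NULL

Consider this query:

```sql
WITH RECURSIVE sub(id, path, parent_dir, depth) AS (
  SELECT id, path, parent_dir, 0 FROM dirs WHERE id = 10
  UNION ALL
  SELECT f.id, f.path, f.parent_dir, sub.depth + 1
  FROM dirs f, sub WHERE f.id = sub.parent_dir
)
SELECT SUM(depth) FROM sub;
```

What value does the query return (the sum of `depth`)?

Base: id=10 (backup), parent_dir=8, depth 0.
Iteration 1: join on id=8 -> opt (id 8, parent_dir=6, depth 1).
Iteration 2: join on id=6 -> docs (id 6, parent_dir=3, depth 2).
Iteration 3: join on id=3 -> bob (id 3, parent_dir=2, depth 3).
Iteration 4: join on id=2 -> tmp (id 2, parent_dir=1, depth 4).
Iteration 5: join on id=1 -> cache (id 1, parent_dir=NULL, depth 5).
Iteration 6: parent_dir is NULL; no match; recursion stops.
SUM(depth) = 0 + 1 + 2 + 3 + 4 + 5 = 15.

15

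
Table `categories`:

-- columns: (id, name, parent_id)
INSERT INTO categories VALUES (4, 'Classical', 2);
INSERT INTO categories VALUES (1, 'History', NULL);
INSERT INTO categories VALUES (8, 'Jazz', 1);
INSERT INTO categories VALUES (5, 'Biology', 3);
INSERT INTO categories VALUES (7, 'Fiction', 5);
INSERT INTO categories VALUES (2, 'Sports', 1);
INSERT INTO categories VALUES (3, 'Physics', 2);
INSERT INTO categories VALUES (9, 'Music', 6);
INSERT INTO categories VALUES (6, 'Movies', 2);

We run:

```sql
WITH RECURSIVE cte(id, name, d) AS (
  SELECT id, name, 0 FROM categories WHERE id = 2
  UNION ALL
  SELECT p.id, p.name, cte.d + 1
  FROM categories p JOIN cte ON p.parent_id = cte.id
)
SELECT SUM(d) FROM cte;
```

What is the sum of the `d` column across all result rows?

10

Base: id=2 (Sports) at d 0.
Iteration 1: rows with parent_id in {2} -> Physics (id 3, d 1), Classical (id 4, d 1), Movies (id 6, d 1).
Iteration 2: rows with parent_id in {3,4,6} -> Biology (id 5, d 2), Music (id 9, d 2).
Iteration 3: rows with parent_id in {5,9} -> Fiction (id 7, d 3).
Iteration 4: no rows with parent_id in {7}; recursion stops.
SUM(d) = 0 + 1 + 1 + 1 + 2 + 2 + 3 = 10.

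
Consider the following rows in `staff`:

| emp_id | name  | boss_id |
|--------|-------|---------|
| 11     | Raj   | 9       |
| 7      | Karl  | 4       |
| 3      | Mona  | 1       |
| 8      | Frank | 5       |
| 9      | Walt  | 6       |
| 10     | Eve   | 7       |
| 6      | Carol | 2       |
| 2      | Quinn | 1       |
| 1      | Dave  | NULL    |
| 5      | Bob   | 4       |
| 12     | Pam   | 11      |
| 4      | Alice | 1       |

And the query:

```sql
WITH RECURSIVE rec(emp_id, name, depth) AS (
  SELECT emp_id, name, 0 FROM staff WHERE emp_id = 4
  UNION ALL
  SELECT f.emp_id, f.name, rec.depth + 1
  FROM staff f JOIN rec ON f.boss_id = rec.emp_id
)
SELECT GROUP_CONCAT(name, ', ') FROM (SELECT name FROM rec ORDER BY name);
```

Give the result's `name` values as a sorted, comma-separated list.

Base: emp_id=4 (Alice) at depth 0.
Iteration 1: rows with boss_id in {4} -> Bob (id 5, depth 1), Karl (id 7, depth 1).
Iteration 2: rows with boss_id in {5,7} -> Frank (id 8, depth 2), Eve (id 10, depth 2).
Iteration 3: no rows with boss_id in {8,10}; recursion stops.

Alice, Bob, Eve, Frank, Karl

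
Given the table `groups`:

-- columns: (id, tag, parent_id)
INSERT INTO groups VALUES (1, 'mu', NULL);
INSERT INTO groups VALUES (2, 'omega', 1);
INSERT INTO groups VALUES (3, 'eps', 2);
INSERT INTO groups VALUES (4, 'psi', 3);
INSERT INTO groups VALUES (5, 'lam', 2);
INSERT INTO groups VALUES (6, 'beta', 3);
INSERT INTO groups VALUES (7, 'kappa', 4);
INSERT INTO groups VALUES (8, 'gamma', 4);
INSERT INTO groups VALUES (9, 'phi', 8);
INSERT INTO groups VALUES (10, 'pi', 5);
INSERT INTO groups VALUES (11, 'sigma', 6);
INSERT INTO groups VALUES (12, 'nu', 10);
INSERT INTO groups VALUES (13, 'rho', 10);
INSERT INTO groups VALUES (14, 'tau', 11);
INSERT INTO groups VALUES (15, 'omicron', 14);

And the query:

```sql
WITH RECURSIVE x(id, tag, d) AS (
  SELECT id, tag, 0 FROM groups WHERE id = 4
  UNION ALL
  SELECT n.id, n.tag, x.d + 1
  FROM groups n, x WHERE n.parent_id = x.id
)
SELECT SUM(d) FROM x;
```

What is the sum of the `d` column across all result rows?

4

Base: id=4 (psi) at d 0.
Iteration 1: rows with parent_id in {4} -> kappa (id 7, d 1), gamma (id 8, d 1).
Iteration 2: rows with parent_id in {7,8} -> phi (id 9, d 2).
Iteration 3: no rows with parent_id in {9}; recursion stops.
SUM(d) = 0 + 1 + 1 + 2 = 4.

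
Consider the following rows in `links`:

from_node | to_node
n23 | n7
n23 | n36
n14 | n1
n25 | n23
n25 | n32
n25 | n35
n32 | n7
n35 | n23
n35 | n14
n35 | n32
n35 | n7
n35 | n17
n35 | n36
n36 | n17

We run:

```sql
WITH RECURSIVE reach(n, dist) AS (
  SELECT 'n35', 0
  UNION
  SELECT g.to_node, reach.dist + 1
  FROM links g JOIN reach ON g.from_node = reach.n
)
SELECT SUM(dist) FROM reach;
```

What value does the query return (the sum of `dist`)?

Base: (n35, dist=0).
Iteration 1: edges from {n35} -> (n14, dist=1), (n17, dist=1), (n23, dist=1), (n32, dist=1), (n36, dist=1), (n7, dist=1).
Iteration 2: edges from {n14,n17,n23,n32,n36,n7} -> (n1, dist=2), (n17, dist=2), (n36, dist=2), (n7, dist=2). [UNION drops 1 duplicate row(s)]
Iteration 3: edges from {n1,n17,n36,n7} -> (n17, dist=3).
Iteration 4: no outgoing edges from {n17}; recursion stops.
SUM(dist) = 0 + 1 + 1 + 1 + 1 + 1 + 1 + 2 + 2 + 2 + 2 + 3 = 17.

17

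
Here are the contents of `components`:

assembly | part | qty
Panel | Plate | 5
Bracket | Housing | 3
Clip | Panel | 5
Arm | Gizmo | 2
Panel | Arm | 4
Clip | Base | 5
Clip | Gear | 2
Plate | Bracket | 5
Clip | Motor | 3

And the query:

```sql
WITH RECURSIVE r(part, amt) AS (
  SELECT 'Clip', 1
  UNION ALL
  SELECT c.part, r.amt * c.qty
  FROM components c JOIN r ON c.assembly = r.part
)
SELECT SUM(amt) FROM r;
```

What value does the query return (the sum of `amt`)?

Base: (Clip, amt=1).
Iteration 1: components of {Clip} -> Base = 1*5 = 5, Gear = 1*2 = 2, Motor = 1*3 = 3, Panel = 1*5 = 5.
Iteration 2: components of {Base,Gear,Motor,Panel} -> Arm = 5*4 = 20, Plate = 5*5 = 25.
Iteration 3: components of {Arm,Plate} -> Bracket = 25*5 = 125, Gizmo = 20*2 = 40.
Iteration 4: components of {Bracket,Gizmo} -> Housing = 125*3 = 375.
Iteration 5: no further components; recursion stops.
SUM(amt) = 1 + 5 + 5 + 3 + 2 + 20 + 25 + 40 + 125 + 375 = 601.

601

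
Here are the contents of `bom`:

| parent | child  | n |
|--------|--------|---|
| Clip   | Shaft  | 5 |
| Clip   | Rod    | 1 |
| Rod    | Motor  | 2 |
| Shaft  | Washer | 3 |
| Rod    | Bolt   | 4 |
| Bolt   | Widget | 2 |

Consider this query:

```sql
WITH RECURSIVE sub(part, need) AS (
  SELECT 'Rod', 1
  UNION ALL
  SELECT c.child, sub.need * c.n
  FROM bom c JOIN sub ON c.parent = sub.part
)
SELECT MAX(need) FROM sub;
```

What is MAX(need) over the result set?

8

Base: (Rod, need=1).
Iteration 1: components of {Rod} -> Bolt = 1*4 = 4, Motor = 1*2 = 2.
Iteration 2: components of {Bolt,Motor} -> Widget = 4*2 = 8.
Iteration 3: no further components; recursion stops.
need values: 1, 2, 4, 8; the maximum is 8.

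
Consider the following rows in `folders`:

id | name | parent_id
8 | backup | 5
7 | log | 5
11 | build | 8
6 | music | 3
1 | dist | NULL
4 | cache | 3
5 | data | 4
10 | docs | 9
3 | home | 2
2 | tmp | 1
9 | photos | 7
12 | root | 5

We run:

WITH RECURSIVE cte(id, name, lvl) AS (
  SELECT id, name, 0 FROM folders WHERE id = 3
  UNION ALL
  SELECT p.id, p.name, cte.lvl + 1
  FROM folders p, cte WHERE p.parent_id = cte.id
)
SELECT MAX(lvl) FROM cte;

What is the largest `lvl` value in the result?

5

Base: id=3 (home) at lvl 0.
Iteration 1: rows with parent_id in {3} -> cache (id 4, lvl 1), music (id 6, lvl 1).
Iteration 2: rows with parent_id in {4,6} -> data (id 5, lvl 2).
Iteration 3: rows with parent_id in {5} -> log (id 7, lvl 3), backup (id 8, lvl 3), root (id 12, lvl 3).
Iteration 4: rows with parent_id in {7,8,12} -> photos (id 9, lvl 4), build (id 11, lvl 4).
Iteration 5: rows with parent_id in {9,11} -> docs (id 10, lvl 5).
Iteration 6: no rows with parent_id in {10}; recursion stops.
lvl values: 0, 1, 1, 2, 3, 3, 3, 4, 4, 5; the maximum is 5.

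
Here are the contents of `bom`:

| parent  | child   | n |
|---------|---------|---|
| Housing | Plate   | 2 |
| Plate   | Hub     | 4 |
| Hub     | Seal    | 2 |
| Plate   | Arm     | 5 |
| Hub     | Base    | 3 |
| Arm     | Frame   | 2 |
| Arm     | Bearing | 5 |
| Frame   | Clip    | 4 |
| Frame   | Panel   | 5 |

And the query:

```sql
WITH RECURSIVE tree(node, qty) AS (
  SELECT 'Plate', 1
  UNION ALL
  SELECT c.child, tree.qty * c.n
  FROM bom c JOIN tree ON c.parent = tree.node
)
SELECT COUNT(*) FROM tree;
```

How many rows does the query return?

9

Base: (Plate, qty=1).
Iteration 1: components of {Plate} -> Arm = 1*5 = 5, Hub = 1*4 = 4.
Iteration 2: components of {Arm,Hub} -> Base = 4*3 = 12, Bearing = 5*5 = 25, Frame = 5*2 = 10, Seal = 4*2 = 8.
Iteration 3: components of {Base,Bearing,Frame,Seal} -> Clip = 10*4 = 40, Panel = 10*5 = 50.
Iteration 4: no further components; recursion stops.
Total rows emitted: 9.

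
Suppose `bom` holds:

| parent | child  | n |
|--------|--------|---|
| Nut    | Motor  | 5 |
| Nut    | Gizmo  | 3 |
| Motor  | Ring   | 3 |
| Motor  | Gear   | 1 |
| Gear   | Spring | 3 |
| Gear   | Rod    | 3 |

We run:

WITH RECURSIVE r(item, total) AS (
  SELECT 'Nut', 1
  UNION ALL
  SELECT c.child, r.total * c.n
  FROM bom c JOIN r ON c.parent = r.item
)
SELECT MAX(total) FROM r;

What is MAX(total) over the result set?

Base: (Nut, total=1).
Iteration 1: components of {Nut} -> Gizmo = 1*3 = 3, Motor = 1*5 = 5.
Iteration 2: components of {Gizmo,Motor} -> Gear = 5*1 = 5, Ring = 5*3 = 15.
Iteration 3: components of {Gear,Ring} -> Rod = 5*3 = 15, Spring = 5*3 = 15.
Iteration 4: no further components; recursion stops.
total values: 1, 5, 3, 15, 5, 15, 15; the maximum is 15.

15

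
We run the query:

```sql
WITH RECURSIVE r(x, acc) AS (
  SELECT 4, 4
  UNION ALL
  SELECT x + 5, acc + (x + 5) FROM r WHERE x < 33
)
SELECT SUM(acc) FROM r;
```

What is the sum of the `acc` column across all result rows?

392

Base: x=4, acc=4.
Iteration 1: 4 < 33 holds -> x = 4 + 5 = 9, acc = 4 + 9 = 13.
Iteration 2: 9 < 33 holds -> x = 9 + 5 = 14, acc = 13 + 14 = 27.
Iteration 3: 14 < 33 holds -> x = 14 + 5 = 19, acc = 27 + 19 = 46.
Iteration 4: 19 < 33 holds -> x = 19 + 5 = 24, acc = 46 + 24 = 70.
Iteration 5: 24 < 33 holds -> x = 24 + 5 = 29, acc = 70 + 29 = 99.
Iteration 6: 29 < 33 holds -> x = 29 + 5 = 34, acc = 99 + 34 = 133.
Iteration 7: 34 < 33 fails; recursion stops.
SUM(acc) = 4 + 13 + 27 + 46 + 70 + 99 + 133 = 392.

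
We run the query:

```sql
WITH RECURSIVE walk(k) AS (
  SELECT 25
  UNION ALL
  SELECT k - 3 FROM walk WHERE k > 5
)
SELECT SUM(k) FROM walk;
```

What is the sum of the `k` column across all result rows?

Base: k=25.
Iteration 1: 25 > 5 holds -> k = 25 - 3 = 22.
Iteration 2: 22 > 5 holds -> k = 22 - 3 = 19.
Iteration 3: 19 > 5 holds -> k = 19 - 3 = 16.
Iteration 4: 16 > 5 holds -> k = 16 - 3 = 13.
Iteration 5: 13 > 5 holds -> k = 13 - 3 = 10.
Iteration 6: 10 > 5 holds -> k = 10 - 3 = 7.
Iteration 7: 7 > 5 holds -> k = 7 - 3 = 4.
Iteration 8: 4 > 5 fails; recursion stops.
SUM(k) = 25 + 22 + 19 + 16 + 13 + 10 + 7 + 4 = 116.

116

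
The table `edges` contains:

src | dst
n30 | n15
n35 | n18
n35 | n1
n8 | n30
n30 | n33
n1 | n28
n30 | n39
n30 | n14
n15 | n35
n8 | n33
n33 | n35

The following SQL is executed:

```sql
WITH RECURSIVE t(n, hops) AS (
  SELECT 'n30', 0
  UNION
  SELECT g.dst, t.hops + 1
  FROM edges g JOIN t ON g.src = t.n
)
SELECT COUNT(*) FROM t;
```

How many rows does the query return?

Base: (n30, hops=0).
Iteration 1: edges from {n30} -> (n14, hops=1), (n15, hops=1), (n33, hops=1), (n39, hops=1).
Iteration 2: edges from {n14,n15,n33,n39} -> (n35, hops=2). [UNION drops 1 duplicate row(s)]
Iteration 3: edges from {n35} -> (n1, hops=3), (n18, hops=3).
Iteration 4: edges from {n1,n18} -> (n28, hops=4).
Iteration 5: no outgoing edges from {n28}; recursion stops.
Total rows emitted: 9.

9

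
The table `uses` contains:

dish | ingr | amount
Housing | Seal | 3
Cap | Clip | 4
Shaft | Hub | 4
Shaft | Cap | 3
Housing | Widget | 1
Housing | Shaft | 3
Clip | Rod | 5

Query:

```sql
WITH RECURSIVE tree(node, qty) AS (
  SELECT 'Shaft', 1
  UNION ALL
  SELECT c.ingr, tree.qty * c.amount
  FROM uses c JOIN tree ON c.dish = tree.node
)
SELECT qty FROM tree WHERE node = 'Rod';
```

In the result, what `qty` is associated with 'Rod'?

Base: (Shaft, qty=1).
Iteration 1: components of {Shaft} -> Cap = 1*3 = 3, Hub = 1*4 = 4.
Iteration 2: components of {Cap,Hub} -> Clip = 3*4 = 12.
Iteration 3: components of {Clip} -> Rod = 12*5 = 60.
Iteration 4: no further components; recursion stops.

60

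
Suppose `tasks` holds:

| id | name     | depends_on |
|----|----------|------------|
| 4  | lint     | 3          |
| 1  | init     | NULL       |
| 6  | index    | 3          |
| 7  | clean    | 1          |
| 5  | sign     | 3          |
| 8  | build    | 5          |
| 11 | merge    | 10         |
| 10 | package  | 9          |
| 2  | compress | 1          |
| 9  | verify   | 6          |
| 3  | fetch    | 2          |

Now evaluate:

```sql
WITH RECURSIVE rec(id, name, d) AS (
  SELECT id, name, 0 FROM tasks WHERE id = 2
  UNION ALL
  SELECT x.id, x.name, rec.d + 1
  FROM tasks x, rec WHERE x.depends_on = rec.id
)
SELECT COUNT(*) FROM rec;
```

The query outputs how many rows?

9

Base: id=2 (compress) at d 0.
Iteration 1: rows with depends_on in {2} -> fetch (id 3, d 1).
Iteration 2: rows with depends_on in {3} -> lint (id 4, d 2), sign (id 5, d 2), index (id 6, d 2).
Iteration 3: rows with depends_on in {4,5,6} -> build (id 8, d 3), verify (id 9, d 3).
Iteration 4: rows with depends_on in {8,9} -> package (id 10, d 4).
Iteration 5: rows with depends_on in {10} -> merge (id 11, d 5).
Iteration 6: no rows with depends_on in {11}; recursion stops.
Total rows emitted: 9.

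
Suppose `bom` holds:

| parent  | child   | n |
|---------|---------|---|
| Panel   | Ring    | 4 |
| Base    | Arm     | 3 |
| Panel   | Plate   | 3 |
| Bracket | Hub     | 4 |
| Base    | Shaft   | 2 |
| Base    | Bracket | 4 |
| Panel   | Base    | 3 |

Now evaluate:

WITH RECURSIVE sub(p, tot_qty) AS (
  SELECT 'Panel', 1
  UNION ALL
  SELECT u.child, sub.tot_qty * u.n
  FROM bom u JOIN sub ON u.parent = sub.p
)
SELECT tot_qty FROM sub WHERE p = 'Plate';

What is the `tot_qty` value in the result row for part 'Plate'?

3

Base: (Panel, tot_qty=1).
Iteration 1: components of {Panel} -> Base = 1*3 = 3, Plate = 1*3 = 3, Ring = 1*4 = 4.
Iteration 2: components of {Base,Plate,Ring} -> Arm = 3*3 = 9, Bracket = 3*4 = 12, Shaft = 3*2 = 6.
Iteration 3: components of {Arm,Bracket,Shaft} -> Hub = 12*4 = 48.
Iteration 4: no further components; recursion stops.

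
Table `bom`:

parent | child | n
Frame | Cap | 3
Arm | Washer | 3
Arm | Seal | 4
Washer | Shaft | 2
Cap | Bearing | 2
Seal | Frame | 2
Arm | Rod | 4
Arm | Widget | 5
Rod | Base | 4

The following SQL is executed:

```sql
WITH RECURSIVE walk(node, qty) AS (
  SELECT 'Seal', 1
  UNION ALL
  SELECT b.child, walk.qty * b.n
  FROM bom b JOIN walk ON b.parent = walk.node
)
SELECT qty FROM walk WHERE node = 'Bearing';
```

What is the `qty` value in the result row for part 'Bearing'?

12

Base: (Seal, qty=1).
Iteration 1: components of {Seal} -> Frame = 1*2 = 2.
Iteration 2: components of {Frame} -> Cap = 2*3 = 6.
Iteration 3: components of {Cap} -> Bearing = 6*2 = 12.
Iteration 4: no further components; recursion stops.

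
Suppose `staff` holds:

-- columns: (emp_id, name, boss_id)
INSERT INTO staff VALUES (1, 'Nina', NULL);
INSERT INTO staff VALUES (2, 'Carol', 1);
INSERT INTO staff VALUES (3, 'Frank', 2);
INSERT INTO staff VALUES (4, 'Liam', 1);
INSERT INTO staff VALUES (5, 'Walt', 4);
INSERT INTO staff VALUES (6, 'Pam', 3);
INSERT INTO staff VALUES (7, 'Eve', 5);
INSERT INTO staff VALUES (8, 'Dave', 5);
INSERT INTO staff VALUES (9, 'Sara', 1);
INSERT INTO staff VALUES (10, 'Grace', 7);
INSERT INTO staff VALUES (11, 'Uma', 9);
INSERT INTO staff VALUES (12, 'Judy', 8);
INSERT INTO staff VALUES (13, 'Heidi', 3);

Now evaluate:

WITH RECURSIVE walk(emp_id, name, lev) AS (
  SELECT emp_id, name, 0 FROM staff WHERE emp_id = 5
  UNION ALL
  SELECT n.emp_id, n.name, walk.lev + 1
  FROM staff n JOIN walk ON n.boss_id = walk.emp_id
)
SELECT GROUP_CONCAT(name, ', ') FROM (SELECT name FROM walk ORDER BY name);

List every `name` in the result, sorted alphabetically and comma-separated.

Base: emp_id=5 (Walt) at lev 0.
Iteration 1: rows with boss_id in {5} -> Eve (id 7, lev 1), Dave (id 8, lev 1).
Iteration 2: rows with boss_id in {7,8} -> Grace (id 10, lev 2), Judy (id 12, lev 2).
Iteration 3: no rows with boss_id in {10,12}; recursion stops.

Dave, Eve, Grace, Judy, Walt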